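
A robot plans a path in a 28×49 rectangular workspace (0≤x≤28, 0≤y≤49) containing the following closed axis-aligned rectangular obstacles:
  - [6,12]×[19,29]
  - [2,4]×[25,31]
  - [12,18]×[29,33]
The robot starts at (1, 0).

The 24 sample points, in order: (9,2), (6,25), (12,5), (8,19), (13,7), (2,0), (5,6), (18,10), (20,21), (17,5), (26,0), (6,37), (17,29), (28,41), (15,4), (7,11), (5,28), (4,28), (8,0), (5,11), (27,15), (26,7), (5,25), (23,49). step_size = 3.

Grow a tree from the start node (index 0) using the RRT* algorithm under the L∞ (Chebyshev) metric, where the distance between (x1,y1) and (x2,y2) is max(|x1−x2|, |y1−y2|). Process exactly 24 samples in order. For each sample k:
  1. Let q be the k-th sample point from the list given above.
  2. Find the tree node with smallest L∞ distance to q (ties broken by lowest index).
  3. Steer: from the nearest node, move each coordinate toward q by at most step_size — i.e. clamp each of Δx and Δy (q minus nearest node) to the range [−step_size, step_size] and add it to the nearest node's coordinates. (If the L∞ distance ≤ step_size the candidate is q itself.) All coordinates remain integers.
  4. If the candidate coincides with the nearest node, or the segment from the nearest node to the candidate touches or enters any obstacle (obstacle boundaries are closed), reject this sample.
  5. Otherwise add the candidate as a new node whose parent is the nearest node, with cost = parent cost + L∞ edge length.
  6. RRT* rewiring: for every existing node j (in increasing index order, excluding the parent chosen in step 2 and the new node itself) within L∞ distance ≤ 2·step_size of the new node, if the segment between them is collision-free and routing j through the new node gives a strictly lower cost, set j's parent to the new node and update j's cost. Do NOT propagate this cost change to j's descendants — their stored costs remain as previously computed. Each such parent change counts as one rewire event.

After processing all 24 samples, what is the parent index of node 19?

Parent of node 19: 14

1. q=(9,2) nearest=0 d=8 new=(4,2) → add node 1 parent=0 cost=3
2. q=(6,25) nearest=1 d=23 new=(6,5) → add node 2 parent=1 cost=6
3. q=(12,5) nearest=2 d=6 new=(9,5) → add node 3 parent=2 cost=9
4. q=(8,19) nearest=2 d=14 new=(8,8) → add node 4 parent=2 cost=9
5. q=(13,7) nearest=3 d=4 new=(12,7) → add node 5 parent=3 cost=12
6. q=(2,0) nearest=0 d=1 new=(2,0) → add node 6 parent=0 cost=1
7. q=(5,6) nearest=2 d=1 new=(5,6) → add node 7 parent=2 cost=7
8. q=(18,10) nearest=5 d=6 new=(15,10) → add node 8 parent=5 cost=15
9. q=(20,21) nearest=8 d=11 new=(18,13) → add node 9 parent=8 cost=18
10. q=(17,5) nearest=5 d=5 new=(15,5) → add node 10 parent=5 cost=15
11. q=(26,0) nearest=8 d=11 new=(18,7) → add node 11 parent=8 cost=18
12. q=(6,37) nearest=9 d=24 new=(15,16) → add node 12 parent=9 cost=21
13. q=(17,29) nearest=12 d=13 new=(17,19) → add node 13 parent=12 cost=24
14. q=(28,41) nearest=13 d=22 new=(20,22) → add node 14 parent=13 cost=27
15. q=(15,4) nearest=10 d=1 new=(15,4) → add node 15 parent=10 cost=16
16. q=(7,11) nearest=4 d=3 new=(7,11) → add node 16 parent=4 cost=12
17. q=(5,28) nearest=12 d=12 new=(12,19) → blocked by [6,12]×[19,29], reject
18. q=(4,28) nearest=12 d=12 new=(12,19) → blocked by [6,12]×[19,29], reject
19. q=(8,0) nearest=1 d=4 new=(7,0) → add node 17 parent=1 cost=6
20. q=(5,11) nearest=16 d=2 new=(5,11) → add node 18 parent=16 cost=14
21. q=(27,15) nearest=14 d=7 new=(23,19) → add node 19 parent=14 cost=30
22. q=(26,7) nearest=9 d=8 new=(21,10) → add node 20 parent=9 cost=21
23. q=(5,25) nearest=12 d=10 new=(12,19) → blocked by [6,12]×[19,29], reject
24. q=(23,49) nearest=14 d=27 new=(23,25) → add node 21 parent=14 cost=30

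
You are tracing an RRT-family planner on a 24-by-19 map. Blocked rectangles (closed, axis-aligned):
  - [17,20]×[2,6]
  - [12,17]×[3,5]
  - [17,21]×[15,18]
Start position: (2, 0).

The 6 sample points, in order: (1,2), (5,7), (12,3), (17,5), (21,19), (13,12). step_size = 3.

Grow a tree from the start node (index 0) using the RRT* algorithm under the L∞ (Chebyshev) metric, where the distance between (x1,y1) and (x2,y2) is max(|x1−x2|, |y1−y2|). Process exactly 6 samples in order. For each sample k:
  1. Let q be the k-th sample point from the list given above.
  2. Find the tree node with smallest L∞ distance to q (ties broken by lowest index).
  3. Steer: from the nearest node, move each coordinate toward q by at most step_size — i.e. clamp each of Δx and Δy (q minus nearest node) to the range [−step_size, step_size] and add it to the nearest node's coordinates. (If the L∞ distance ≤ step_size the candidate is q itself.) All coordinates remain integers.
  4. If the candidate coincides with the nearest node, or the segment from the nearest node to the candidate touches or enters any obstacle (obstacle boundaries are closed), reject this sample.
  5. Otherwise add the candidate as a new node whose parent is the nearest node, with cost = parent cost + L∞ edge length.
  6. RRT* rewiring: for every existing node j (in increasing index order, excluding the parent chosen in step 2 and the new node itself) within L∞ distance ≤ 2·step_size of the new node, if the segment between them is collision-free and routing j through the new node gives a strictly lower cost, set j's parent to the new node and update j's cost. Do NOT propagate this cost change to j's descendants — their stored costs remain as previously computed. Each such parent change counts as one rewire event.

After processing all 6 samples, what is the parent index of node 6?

1. q=(1,2) nearest=0 d=2 new=(1,2) → add node 1 parent=0 cost=2
2. q=(5,7) nearest=1 d=5 new=(4,5) → add node 2 parent=1 cost=5
3. q=(12,3) nearest=2 d=8 new=(7,3) → add node 3 parent=2 cost=8
4. q=(17,5) nearest=3 d=10 new=(10,5) → add node 4 parent=3 cost=11
5. q=(21,19) nearest=4 d=14 new=(13,8) → add node 5 parent=4 cost=14
6. q=(13,12) nearest=5 d=4 new=(13,11) → add node 6 parent=5 cost=17

Parent of node 6: 5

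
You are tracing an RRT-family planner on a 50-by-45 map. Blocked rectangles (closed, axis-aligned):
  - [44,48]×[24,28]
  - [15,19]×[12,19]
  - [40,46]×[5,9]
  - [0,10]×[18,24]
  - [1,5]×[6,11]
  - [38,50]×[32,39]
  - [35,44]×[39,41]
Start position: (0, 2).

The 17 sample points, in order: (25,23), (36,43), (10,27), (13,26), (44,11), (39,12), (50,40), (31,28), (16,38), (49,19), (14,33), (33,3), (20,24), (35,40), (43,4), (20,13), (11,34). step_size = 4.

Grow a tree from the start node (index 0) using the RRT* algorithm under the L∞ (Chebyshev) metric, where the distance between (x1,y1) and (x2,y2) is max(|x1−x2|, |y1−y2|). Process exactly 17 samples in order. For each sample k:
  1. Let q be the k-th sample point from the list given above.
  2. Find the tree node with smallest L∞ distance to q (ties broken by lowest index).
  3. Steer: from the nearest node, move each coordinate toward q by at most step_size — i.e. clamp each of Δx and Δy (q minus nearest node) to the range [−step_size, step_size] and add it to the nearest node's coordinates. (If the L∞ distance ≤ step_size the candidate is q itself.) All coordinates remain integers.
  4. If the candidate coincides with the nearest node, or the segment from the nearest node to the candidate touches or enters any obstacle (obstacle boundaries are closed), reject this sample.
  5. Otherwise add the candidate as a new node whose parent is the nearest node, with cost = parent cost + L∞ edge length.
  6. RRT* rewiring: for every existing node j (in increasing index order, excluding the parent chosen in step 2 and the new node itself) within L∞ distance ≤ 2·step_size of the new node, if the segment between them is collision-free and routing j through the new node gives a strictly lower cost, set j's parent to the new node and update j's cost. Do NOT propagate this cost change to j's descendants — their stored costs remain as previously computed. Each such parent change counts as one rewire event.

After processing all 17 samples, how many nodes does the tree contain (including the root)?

1. q=(25,23) nearest=0 d=25 new=(4,6) → blocked by [1,5]×[6,11], reject
2. q=(36,43) nearest=0 d=41 new=(4,6) → blocked by [1,5]×[6,11], reject
3. q=(10,27) nearest=0 d=25 new=(4,6) → blocked by [1,5]×[6,11], reject
4. q=(13,26) nearest=0 d=24 new=(4,6) → blocked by [1,5]×[6,11], reject
5. q=(44,11) nearest=0 d=44 new=(4,6) → blocked by [1,5]×[6,11], reject
6. q=(39,12) nearest=0 d=39 new=(4,6) → blocked by [1,5]×[6,11], reject
7. q=(50,40) nearest=0 d=50 new=(4,6) → blocked by [1,5]×[6,11], reject
8. q=(31,28) nearest=0 d=31 new=(4,6) → blocked by [1,5]×[6,11], reject
9. q=(16,38) nearest=0 d=36 new=(4,6) → blocked by [1,5]×[6,11], reject
10. q=(49,19) nearest=0 d=49 new=(4,6) → blocked by [1,5]×[6,11], reject
11. q=(14,33) nearest=0 d=31 new=(4,6) → blocked by [1,5]×[6,11], reject
12. q=(33,3) nearest=0 d=33 new=(4,3) → add node 1 parent=0 cost=4
13. q=(20,24) nearest=1 d=21 new=(8,7) → add node 2 parent=1 cost=8
14. q=(35,40) nearest=2 d=33 new=(12,11) → add node 3 parent=2 cost=12
15. q=(43,4) nearest=3 d=31 new=(16,7) → add node 4 parent=3 cost=16
16. q=(20,13) nearest=4 d=6 new=(20,11) → add node 5 parent=4 cost=20
17. q=(11,34) nearest=3 d=23 new=(11,15) → add node 6 parent=3 cost=16

Node count: 7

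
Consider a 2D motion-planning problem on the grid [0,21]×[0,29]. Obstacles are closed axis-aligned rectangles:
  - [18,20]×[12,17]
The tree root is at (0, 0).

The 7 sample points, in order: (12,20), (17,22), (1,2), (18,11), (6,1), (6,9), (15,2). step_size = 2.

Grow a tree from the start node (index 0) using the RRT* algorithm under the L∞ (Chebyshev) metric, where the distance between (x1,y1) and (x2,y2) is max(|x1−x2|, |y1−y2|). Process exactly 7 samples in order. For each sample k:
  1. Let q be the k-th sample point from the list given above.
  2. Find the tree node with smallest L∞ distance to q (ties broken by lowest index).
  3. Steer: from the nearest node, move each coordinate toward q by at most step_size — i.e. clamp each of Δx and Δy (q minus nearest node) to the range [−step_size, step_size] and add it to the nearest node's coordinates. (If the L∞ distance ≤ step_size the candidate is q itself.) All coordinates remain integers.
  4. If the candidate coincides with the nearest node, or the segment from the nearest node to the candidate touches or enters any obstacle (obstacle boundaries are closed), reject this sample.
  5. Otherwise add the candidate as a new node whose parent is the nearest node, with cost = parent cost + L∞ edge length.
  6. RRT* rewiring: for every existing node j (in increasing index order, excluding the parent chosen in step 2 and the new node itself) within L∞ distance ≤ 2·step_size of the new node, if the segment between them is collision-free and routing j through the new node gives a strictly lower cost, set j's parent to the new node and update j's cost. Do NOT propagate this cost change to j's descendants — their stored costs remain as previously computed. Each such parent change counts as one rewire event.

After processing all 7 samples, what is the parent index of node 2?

Parent of node 2: 1

1. q=(12,20) nearest=0 d=20 new=(2,2) → add node 1 parent=0 cost=2
2. q=(17,22) nearest=1 d=20 new=(4,4) → add node 2 parent=1 cost=4
3. q=(1,2) nearest=1 d=1 new=(1,2) → add node 3 parent=1 cost=3
4. q=(18,11) nearest=2 d=14 new=(6,6) → add node 4 parent=2 cost=6
5. q=(6,1) nearest=2 d=3 new=(6,2) → add node 5 parent=2 cost=6
6. q=(6,9) nearest=4 d=3 new=(6,8) → add node 6 parent=4 cost=8
7. q=(15,2) nearest=4 d=9 new=(8,4) → add node 7 parent=4 cost=8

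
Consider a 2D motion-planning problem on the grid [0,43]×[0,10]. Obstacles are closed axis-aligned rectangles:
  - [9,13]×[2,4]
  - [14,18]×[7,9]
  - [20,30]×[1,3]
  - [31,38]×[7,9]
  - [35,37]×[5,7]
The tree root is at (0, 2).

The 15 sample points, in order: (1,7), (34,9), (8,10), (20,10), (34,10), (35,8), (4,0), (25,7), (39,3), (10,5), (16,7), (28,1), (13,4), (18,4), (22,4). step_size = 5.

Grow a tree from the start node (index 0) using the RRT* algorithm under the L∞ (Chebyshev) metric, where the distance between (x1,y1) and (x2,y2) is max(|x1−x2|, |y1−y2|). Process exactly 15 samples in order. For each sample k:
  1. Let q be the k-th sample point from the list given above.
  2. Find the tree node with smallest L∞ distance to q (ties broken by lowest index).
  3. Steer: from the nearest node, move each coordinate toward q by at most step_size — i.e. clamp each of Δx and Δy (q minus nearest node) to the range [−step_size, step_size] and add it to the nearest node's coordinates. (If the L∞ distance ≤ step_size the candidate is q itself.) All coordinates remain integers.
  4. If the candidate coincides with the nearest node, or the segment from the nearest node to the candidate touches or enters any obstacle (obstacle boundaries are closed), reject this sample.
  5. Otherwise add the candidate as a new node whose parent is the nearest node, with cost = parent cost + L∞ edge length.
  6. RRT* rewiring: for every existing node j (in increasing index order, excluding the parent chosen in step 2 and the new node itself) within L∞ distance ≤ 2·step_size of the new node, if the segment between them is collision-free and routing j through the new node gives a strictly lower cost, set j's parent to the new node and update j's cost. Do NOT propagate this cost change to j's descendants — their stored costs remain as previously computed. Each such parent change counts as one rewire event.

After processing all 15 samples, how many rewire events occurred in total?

Rewire events: 1

1. q=(1,7) nearest=0 d=5 new=(1,7) → add node 1 parent=0 cost=5
2. q=(34,9) nearest=1 d=33 new=(6,9) → add node 2 parent=1 cost=10
3. q=(8,10) nearest=2 d=2 new=(8,10) → add node 3 parent=2 cost=12
4. q=(20,10) nearest=3 d=12 new=(13,10) → add node 4 parent=3 cost=17
5. q=(34,10) nearest=4 d=21 new=(18,10) → add node 5 parent=4 cost=22
6. q=(35,8) nearest=5 d=17 new=(23,8) → add node 6 parent=5 cost=27
7. q=(4,0) nearest=0 d=4 new=(4,0) → add node 7 parent=0 cost=4; rewire 4→7 (14<17)
8. q=(25,7) nearest=6 d=2 new=(25,7) → add node 8 parent=6 cost=29
9. q=(39,3) nearest=8 d=14 new=(30,3) → blocked by [20,30]×[1,3], reject
10. q=(10,5) nearest=2 d=4 new=(10,5) → add node 9 parent=2 cost=14
11. q=(16,7) nearest=4 d=3 new=(16,7) → blocked by [14,18]×[7,9], reject
12. q=(28,1) nearest=8 d=6 new=(28,2) → blocked by [20,30]×[1,3], reject
13. q=(13,4) nearest=9 d=3 new=(13,4) → blocked by [9,13]×[2,4], reject
14. q=(18,4) nearest=6 d=5 new=(18,4) → add node 10 parent=6 cost=32
15. q=(22,4) nearest=8 d=3 new=(22,4) → add node 11 parent=8 cost=32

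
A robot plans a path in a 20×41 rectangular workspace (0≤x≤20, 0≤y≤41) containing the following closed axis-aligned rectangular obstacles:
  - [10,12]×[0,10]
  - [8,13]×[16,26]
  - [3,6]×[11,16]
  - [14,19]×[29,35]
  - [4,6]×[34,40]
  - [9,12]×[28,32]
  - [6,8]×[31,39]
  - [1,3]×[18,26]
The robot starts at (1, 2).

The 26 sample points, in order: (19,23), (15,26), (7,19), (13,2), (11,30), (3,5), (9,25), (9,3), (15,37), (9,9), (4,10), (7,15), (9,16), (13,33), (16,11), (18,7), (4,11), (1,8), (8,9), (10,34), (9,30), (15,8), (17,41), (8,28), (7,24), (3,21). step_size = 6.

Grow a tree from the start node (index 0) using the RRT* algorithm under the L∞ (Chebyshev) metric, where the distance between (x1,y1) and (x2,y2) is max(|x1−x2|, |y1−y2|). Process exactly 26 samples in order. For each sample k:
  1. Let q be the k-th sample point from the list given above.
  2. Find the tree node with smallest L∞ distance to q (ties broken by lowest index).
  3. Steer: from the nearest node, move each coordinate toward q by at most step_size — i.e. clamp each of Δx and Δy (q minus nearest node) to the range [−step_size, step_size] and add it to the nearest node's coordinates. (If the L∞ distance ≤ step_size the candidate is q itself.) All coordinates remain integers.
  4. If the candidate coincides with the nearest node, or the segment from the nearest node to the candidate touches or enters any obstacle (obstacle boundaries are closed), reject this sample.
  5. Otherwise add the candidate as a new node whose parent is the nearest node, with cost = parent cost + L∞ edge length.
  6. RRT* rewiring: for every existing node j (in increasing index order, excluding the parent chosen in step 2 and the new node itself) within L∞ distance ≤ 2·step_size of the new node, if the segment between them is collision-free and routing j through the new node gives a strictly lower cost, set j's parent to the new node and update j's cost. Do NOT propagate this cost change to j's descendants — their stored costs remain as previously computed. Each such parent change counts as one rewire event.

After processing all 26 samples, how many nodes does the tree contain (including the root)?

Node count: 14

1. q=(19,23) nearest=0 d=21 new=(7,8) → add node 1 parent=0 cost=6
2. q=(15,26) nearest=1 d=18 new=(13,14) → add node 2 parent=1 cost=12
3. q=(7,19) nearest=2 d=6 new=(7,19) → blocked by [8,13]×[16,26], reject
4. q=(13,2) nearest=1 d=6 new=(13,2) → blocked by [10,12]×[0,10], reject
5. q=(11,30) nearest=2 d=16 new=(11,20) → blocked by [8,13]×[16,26], reject
6. q=(3,5) nearest=0 d=3 new=(3,5) → add node 3 parent=0 cost=3
7. q=(9,25) nearest=2 d=11 new=(9,20) → blocked by [8,13]×[16,26], reject
8. q=(9,3) nearest=1 d=5 new=(9,3) → add node 4 parent=1 cost=11
9. q=(15,37) nearest=2 d=23 new=(15,20) → add node 5 parent=2 cost=18
10. q=(9,9) nearest=1 d=2 new=(9,9) → add node 6 parent=1 cost=8
11. q=(4,10) nearest=1 d=3 new=(4,10) → add node 7 parent=1 cost=9
12. q=(7,15) nearest=7 d=5 new=(7,15) → blocked by [3,6]×[11,16], reject
13. q=(9,16) nearest=2 d=4 new=(9,16) → blocked by [8,13]×[16,26], reject
14. q=(13,33) nearest=5 d=13 new=(13,26) → blocked by [8,13]×[16,26], reject
15. q=(16,11) nearest=2 d=3 new=(16,11) → add node 8 parent=2 cost=15
16. q=(18,7) nearest=8 d=4 new=(18,7) → add node 9 parent=8 cost=19
17. q=(4,11) nearest=7 d=1 new=(4,11) → blocked by [3,6]×[11,16], reject
18. q=(1,8) nearest=3 d=3 new=(1,8) → add node 10 parent=3 cost=6
19. q=(8,9) nearest=1 d=1 new=(8,9) → add node 11 parent=1 cost=7
20. q=(10,34) nearest=5 d=14 new=(10,26) → blocked by [8,13]×[16,26], reject
21. q=(9,30) nearest=5 d=10 new=(9,26) → blocked by [8,13]×[16,26], reject
22. q=(15,8) nearest=8 d=3 new=(15,8) → add node 12 parent=8 cost=18
23. q=(17,41) nearest=5 d=21 new=(17,26) → add node 13 parent=5 cost=24
24. q=(8,28) nearest=5 d=8 new=(9,26) → blocked by [8,13]×[16,26], reject
25. q=(7,24) nearest=5 d=8 new=(9,24) → blocked by [8,13]×[16,26], reject
26. q=(3,21) nearest=2 d=10 new=(7,20) → blocked by [8,13]×[16,26], reject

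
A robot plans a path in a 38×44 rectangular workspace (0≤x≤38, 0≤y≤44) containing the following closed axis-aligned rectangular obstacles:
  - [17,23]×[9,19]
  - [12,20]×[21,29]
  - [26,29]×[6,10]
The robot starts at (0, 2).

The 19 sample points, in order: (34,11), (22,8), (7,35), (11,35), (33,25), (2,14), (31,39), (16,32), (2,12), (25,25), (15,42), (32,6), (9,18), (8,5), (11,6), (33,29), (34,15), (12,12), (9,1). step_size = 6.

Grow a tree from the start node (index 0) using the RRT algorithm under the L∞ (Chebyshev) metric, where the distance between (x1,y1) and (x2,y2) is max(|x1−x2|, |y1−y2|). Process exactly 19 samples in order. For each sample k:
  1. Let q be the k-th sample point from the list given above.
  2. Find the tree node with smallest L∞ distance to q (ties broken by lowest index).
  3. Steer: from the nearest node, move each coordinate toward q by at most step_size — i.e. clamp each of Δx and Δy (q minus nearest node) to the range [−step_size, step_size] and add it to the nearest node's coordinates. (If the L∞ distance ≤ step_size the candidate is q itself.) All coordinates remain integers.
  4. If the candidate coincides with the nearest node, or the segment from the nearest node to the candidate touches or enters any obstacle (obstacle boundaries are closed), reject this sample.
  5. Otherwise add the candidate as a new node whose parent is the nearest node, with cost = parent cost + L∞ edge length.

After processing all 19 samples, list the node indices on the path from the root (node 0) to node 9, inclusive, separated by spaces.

1. q=(34,11) nearest=0 d=34 new=(6,8) → add node 1 parent=0 cost=6
2. q=(22,8) nearest=1 d=16 new=(12,8) → add node 2 parent=1 cost=12
3. q=(7,35) nearest=1 d=27 new=(7,14) → add node 3 parent=1 cost=12
4. q=(11,35) nearest=3 d=21 new=(11,20) → add node 4 parent=3 cost=18
5. q=(33,25) nearest=2 d=21 new=(18,14) → blocked by [17,23]×[9,19], reject
6. q=(2,14) nearest=3 d=5 new=(2,14) → add node 5 parent=3 cost=17
7. q=(31,39) nearest=4 d=20 new=(17,26) → blocked by [12,20]×[21,29], reject
8. q=(16,32) nearest=4 d=12 new=(16,26) → blocked by [12,20]×[21,29], reject
9. q=(2,12) nearest=5 d=2 new=(2,12) → add node 6 parent=5 cost=19
10. q=(25,25) nearest=4 d=14 new=(17,25) → blocked by [12,20]×[21,29], reject
11. q=(15,42) nearest=4 d=22 new=(15,26) → blocked by [12,20]×[21,29], reject
12. q=(32,6) nearest=2 d=20 new=(18,6) → add node 7 parent=2 cost=18
13. q=(9,18) nearest=4 d=2 new=(9,18) → add node 8 parent=4 cost=20
14. q=(8,5) nearest=1 d=3 new=(8,5) → add node 9 parent=1 cost=9
15. q=(11,6) nearest=2 d=2 new=(11,6) → add node 10 parent=2 cost=14
16. q=(33,29) nearest=2 d=21 new=(18,14) → blocked by [17,23]×[9,19], reject
17. q=(34,15) nearest=7 d=16 new=(24,12) → blocked by [17,23]×[9,19], reject
18. q=(12,12) nearest=2 d=4 new=(12,12) → add node 11 parent=2 cost=16
19. q=(9,1) nearest=9 d=4 new=(9,1) → add node 12 parent=9 cost=13

Path: 0 1 9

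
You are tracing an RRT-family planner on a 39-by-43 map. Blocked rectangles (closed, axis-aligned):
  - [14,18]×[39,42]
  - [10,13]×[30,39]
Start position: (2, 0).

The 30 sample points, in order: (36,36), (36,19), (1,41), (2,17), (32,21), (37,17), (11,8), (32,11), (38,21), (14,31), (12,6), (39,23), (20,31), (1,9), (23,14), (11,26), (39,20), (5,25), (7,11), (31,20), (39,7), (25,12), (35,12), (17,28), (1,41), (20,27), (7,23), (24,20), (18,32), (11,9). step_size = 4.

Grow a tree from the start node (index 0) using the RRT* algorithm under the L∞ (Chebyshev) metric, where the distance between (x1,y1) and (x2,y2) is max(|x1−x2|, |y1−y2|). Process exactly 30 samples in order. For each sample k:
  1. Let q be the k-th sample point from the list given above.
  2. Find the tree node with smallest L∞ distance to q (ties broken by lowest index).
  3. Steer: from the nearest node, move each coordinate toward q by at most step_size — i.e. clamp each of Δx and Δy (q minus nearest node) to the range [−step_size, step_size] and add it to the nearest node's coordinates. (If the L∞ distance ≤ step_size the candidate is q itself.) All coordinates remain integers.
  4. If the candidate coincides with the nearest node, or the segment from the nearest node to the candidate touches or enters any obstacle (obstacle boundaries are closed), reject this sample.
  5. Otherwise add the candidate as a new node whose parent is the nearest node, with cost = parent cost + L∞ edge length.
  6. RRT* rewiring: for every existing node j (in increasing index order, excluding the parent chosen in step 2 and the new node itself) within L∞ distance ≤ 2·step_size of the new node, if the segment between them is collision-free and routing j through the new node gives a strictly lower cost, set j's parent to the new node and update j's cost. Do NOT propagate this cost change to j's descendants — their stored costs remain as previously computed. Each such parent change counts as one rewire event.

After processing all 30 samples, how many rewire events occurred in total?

Rewire events: 1

1. q=(36,36) nearest=0 d=36 new=(6,4) → add node 1 parent=0 cost=4
2. q=(36,19) nearest=1 d=30 new=(10,8) → add node 2 parent=1 cost=8
3. q=(1,41) nearest=2 d=33 new=(6,12) → add node 3 parent=2 cost=12
4. q=(2,17) nearest=3 d=5 new=(2,16) → add node 4 parent=3 cost=16
5. q=(32,21) nearest=2 d=22 new=(14,12) → add node 5 parent=2 cost=12
6. q=(37,17) nearest=5 d=23 new=(18,16) → add node 6 parent=5 cost=16
7. q=(11,8) nearest=2 d=1 new=(11,8) → add node 7 parent=2 cost=9
8. q=(32,11) nearest=6 d=14 new=(22,12) → add node 8 parent=6 cost=20
9. q=(38,21) nearest=8 d=16 new=(26,16) → add node 9 parent=8 cost=24
10. q=(14,31) nearest=4 d=15 new=(6,20) → add node 10 parent=4 cost=20
11. q=(12,6) nearest=2 d=2 new=(12,6) → add node 11 parent=2 cost=10
12. q=(39,23) nearest=9 d=13 new=(30,20) → add node 12 parent=9 cost=28
13. q=(20,31) nearest=12 d=11 new=(26,24) → add node 13 parent=12 cost=32
14. q=(1,9) nearest=1 d=5 new=(2,8) → add node 14 parent=1 cost=8
15. q=(23,14) nearest=8 d=2 new=(23,14) → add node 15 parent=8 cost=22
16. q=(11,26) nearest=10 d=6 new=(10,24) → add node 16 parent=10 cost=24
17. q=(39,20) nearest=12 d=9 new=(34,20) → add node 17 parent=12 cost=32
18. q=(5,25) nearest=10 d=5 new=(5,24) → add node 18 parent=10 cost=24
19. q=(7,11) nearest=3 d=1 new=(7,11) → add node 19 parent=3 cost=13
20. q=(31,20) nearest=12 d=1 new=(31,20) → add node 20 parent=12 cost=29
21. q=(39,7) nearest=9 d=13 new=(30,12) → add node 21 parent=9 cost=28
22. q=(25,12) nearest=15 d=2 new=(25,12) → add node 22 parent=15 cost=24
23. q=(35,12) nearest=21 d=5 new=(34,12) → add node 23 parent=21 cost=32
24. q=(17,28) nearest=16 d=7 new=(14,28) → add node 24 parent=16 cost=28
25. q=(1,41) nearest=24 d=13 new=(10,32) → blocked by [10,13]×[30,39], reject
26. q=(20,27) nearest=13 d=6 new=(22,27) → add node 25 parent=13 cost=36
27. q=(7,23) nearest=18 d=2 new=(7,23) → add node 26 parent=18 cost=26
28. q=(24,20) nearest=9 d=4 new=(24,20) → add node 27 parent=9 cost=28; rewire 25→27 (35<36)
29. q=(18,32) nearest=24 d=4 new=(18,32) → add node 28 parent=24 cost=32
30. q=(11,9) nearest=2 d=1 new=(11,9) → add node 29 parent=2 cost=9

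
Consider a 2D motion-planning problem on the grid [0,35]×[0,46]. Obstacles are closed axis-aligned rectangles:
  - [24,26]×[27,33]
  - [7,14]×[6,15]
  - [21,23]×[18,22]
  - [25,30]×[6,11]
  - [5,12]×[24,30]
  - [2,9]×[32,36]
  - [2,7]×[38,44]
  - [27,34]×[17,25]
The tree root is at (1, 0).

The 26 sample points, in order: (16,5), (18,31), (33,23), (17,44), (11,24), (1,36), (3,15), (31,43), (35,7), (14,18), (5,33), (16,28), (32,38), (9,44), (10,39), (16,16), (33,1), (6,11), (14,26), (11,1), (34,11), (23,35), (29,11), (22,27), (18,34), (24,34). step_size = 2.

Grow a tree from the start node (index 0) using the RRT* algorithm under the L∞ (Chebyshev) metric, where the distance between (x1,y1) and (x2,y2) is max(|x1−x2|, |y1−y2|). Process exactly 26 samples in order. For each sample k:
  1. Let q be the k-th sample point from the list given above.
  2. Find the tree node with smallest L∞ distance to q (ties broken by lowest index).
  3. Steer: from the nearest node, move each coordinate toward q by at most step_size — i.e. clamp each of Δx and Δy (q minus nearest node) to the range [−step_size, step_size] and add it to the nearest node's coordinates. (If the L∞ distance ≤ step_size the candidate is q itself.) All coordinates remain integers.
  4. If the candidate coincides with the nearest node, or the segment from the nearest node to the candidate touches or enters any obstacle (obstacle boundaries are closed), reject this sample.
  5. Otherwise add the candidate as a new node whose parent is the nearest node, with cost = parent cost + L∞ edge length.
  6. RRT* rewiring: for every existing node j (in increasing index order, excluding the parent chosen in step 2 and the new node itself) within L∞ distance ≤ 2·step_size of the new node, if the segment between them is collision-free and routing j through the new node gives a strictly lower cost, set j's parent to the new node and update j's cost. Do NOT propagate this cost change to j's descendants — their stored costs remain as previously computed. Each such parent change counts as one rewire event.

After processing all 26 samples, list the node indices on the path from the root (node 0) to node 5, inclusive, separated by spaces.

Path: 0 1 2 3 4 5

1. q=(16,5) nearest=0 d=15 new=(3,2) → add node 1 parent=0 cost=2
2. q=(18,31) nearest=1 d=29 new=(5,4) → add node 2 parent=1 cost=4
3. q=(33,23) nearest=2 d=28 new=(7,6) → blocked by [7,14]×[6,15], reject
4. q=(17,44) nearest=2 d=40 new=(7,6) → blocked by [7,14]×[6,15], reject
5. q=(11,24) nearest=2 d=20 new=(7,6) → blocked by [7,14]×[6,15], reject
6. q=(1,36) nearest=2 d=32 new=(3,6) → add node 3 parent=2 cost=6
7. q=(3,15) nearest=3 d=9 new=(3,8) → add node 4 parent=3 cost=8
8. q=(31,43) nearest=4 d=35 new=(5,10) → add node 5 parent=4 cost=10
9. q=(35,7) nearest=2 d=30 new=(7,6) → blocked by [7,14]×[6,15], reject
10. q=(14,18) nearest=5 d=9 new=(7,12) → blocked by [7,14]×[6,15], reject
11. q=(5,33) nearest=5 d=23 new=(5,12) → add node 6 parent=5 cost=12
12. q=(16,28) nearest=6 d=16 new=(7,14) → blocked by [7,14]×[6,15], reject
13. q=(32,38) nearest=6 d=27 new=(7,14) → blocked by [7,14]×[6,15], reject
14. q=(9,44) nearest=6 d=32 new=(7,14) → blocked by [7,14]×[6,15], reject
15. q=(10,39) nearest=6 d=27 new=(7,14) → blocked by [7,14]×[6,15], reject
16. q=(16,16) nearest=5 d=11 new=(7,12) → blocked by [7,14]×[6,15], reject
17. q=(33,1) nearest=2 d=28 new=(7,2) → add node 7 parent=2 cost=6
18. q=(6,11) nearest=5 d=1 new=(6,11) → add node 8 parent=5 cost=11
19. q=(14,26) nearest=6 d=14 new=(7,14) → blocked by [7,14]×[6,15], reject
20. q=(11,1) nearest=7 d=4 new=(9,1) → add node 9 parent=7 cost=8
21. q=(34,11) nearest=9 d=25 new=(11,3) → add node 10 parent=9 cost=10
22. q=(23,35) nearest=6 d=23 new=(7,14) → blocked by [7,14]×[6,15], reject
23. q=(29,11) nearest=10 d=18 new=(13,5) → add node 11 parent=10 cost=12
24. q=(22,27) nearest=8 d=16 new=(8,13) → blocked by [7,14]×[6,15], reject
25. q=(18,34) nearest=6 d=22 new=(7,14) → blocked by [7,14]×[6,15], reject
26. q=(24,34) nearest=6 d=22 new=(7,14) → blocked by [7,14]×[6,15], reject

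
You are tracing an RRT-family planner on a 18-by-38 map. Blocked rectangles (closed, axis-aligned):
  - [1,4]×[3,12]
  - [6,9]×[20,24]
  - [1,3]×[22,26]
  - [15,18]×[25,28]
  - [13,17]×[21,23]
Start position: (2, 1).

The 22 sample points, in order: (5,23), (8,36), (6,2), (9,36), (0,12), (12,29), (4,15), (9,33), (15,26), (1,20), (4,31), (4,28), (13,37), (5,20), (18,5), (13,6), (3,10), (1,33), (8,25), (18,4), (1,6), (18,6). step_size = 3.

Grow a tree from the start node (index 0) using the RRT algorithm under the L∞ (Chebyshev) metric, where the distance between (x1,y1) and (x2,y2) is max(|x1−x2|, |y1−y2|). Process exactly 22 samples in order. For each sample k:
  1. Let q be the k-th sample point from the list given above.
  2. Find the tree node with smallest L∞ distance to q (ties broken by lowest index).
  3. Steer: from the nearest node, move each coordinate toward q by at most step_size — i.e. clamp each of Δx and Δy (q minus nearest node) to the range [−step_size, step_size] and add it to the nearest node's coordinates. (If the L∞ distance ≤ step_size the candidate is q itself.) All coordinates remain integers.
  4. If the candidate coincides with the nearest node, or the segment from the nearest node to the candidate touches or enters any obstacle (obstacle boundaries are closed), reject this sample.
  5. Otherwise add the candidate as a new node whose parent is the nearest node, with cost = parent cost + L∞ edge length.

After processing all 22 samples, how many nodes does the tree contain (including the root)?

Node count: 14

1. q=(5,23) nearest=0 d=22 new=(5,4) → blocked by [1,4]×[3,12], reject
2. q=(8,36) nearest=0 d=35 new=(5,4) → blocked by [1,4]×[3,12], reject
3. q=(6,2) nearest=0 d=4 new=(5,2) → add node 1 parent=0 cost=3
4. q=(9,36) nearest=1 d=34 new=(8,5) → add node 2 parent=1 cost=6
5. q=(0,12) nearest=2 d=8 new=(5,8) → add node 3 parent=2 cost=9
6. q=(12,29) nearest=3 d=21 new=(8,11) → add node 4 parent=3 cost=12
7. q=(4,15) nearest=4 d=4 new=(5,14) → add node 5 parent=4 cost=15
8. q=(9,33) nearest=5 d=19 new=(8,17) → add node 6 parent=5 cost=18
9. q=(15,26) nearest=6 d=9 new=(11,20) → add node 7 parent=6 cost=21
10. q=(1,20) nearest=5 d=6 new=(2,17) → add node 8 parent=5 cost=18
11. q=(4,31) nearest=7 d=11 new=(8,23) → blocked by [6,9]×[20,24], reject
12. q=(4,28) nearest=7 d=8 new=(8,23) → blocked by [6,9]×[20,24], reject
13. q=(13,37) nearest=7 d=17 new=(13,23) → blocked by [13,17]×[21,23], reject
14. q=(5,20) nearest=6 d=3 new=(5,20) → add node 9 parent=6 cost=21
15. q=(18,5) nearest=2 d=10 new=(11,5) → add node 10 parent=2 cost=9
16. q=(13,6) nearest=10 d=2 new=(13,6) → add node 11 parent=10 cost=11
17. q=(3,10) nearest=3 d=2 new=(3,10) → blocked by [1,4]×[3,12], reject
18. q=(1,33) nearest=7 d=13 new=(8,23) → blocked by [6,9]×[20,24], reject
19. q=(8,25) nearest=7 d=5 new=(8,23) → blocked by [6,9]×[20,24], reject
20. q=(18,4) nearest=11 d=5 new=(16,4) → add node 12 parent=11 cost=14
21. q=(1,6) nearest=1 d=4 new=(2,5) → blocked by [1,4]×[3,12], reject
22. q=(18,6) nearest=12 d=2 new=(18,6) → add node 13 parent=12 cost=16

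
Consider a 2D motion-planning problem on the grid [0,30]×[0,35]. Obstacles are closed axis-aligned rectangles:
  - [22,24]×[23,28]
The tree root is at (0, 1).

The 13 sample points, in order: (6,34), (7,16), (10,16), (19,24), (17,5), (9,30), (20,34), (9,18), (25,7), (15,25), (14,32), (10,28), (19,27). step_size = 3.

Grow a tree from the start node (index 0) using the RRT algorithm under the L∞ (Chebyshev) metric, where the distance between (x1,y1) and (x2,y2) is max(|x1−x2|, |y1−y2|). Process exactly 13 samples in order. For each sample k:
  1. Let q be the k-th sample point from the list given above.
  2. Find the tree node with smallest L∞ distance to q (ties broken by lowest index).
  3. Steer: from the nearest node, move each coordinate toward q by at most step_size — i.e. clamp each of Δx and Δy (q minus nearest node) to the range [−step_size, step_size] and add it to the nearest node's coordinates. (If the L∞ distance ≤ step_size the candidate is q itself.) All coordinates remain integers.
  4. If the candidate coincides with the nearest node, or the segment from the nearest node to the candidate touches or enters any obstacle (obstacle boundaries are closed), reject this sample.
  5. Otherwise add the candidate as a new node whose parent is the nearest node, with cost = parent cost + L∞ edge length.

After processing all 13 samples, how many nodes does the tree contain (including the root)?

Node count: 14

1. q=(6,34) nearest=0 d=33 new=(3,4) → add node 1 parent=0 cost=3
2. q=(7,16) nearest=1 d=12 new=(6,7) → add node 2 parent=1 cost=6
3. q=(10,16) nearest=2 d=9 new=(9,10) → add node 3 parent=2 cost=9
4. q=(19,24) nearest=3 d=14 new=(12,13) → add node 4 parent=3 cost=12
5. q=(17,5) nearest=3 d=8 new=(12,7) → add node 5 parent=3 cost=12
6. q=(9,30) nearest=4 d=17 new=(9,16) → add node 6 parent=4 cost=15
7. q=(20,34) nearest=6 d=18 new=(12,19) → add node 7 parent=6 cost=18
8. q=(9,18) nearest=6 d=2 new=(9,18) → add node 8 parent=6 cost=17
9. q=(25,7) nearest=4 d=13 new=(15,10) → add node 9 parent=4 cost=15
10. q=(15,25) nearest=7 d=6 new=(15,22) → add node 10 parent=7 cost=21
11. q=(14,32) nearest=10 d=10 new=(14,25) → add node 11 parent=10 cost=24
12. q=(10,28) nearest=11 d=4 new=(11,28) → add node 12 parent=11 cost=27
13. q=(19,27) nearest=10 d=5 new=(18,25) → add node 13 parent=10 cost=24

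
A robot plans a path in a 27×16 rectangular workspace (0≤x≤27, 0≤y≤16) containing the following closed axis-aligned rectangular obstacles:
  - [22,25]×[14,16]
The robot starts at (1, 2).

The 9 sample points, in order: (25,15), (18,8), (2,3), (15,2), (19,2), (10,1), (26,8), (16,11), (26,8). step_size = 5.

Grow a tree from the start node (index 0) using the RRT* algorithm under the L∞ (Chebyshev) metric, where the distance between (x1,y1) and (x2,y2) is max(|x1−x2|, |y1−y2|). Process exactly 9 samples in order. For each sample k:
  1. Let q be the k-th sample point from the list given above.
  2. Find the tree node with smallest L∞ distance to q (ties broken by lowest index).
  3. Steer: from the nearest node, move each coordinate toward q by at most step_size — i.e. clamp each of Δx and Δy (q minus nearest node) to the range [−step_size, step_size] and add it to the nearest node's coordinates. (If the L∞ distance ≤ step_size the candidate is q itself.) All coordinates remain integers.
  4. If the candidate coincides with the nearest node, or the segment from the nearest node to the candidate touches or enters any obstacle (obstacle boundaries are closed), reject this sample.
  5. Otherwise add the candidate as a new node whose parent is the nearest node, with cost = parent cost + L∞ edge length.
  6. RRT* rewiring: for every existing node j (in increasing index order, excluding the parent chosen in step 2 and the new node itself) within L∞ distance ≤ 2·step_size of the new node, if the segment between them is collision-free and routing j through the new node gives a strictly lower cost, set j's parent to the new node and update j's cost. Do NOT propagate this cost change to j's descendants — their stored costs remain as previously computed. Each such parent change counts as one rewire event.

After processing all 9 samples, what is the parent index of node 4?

1. q=(25,15) nearest=0 d=24 new=(6,7) → add node 1 parent=0 cost=5
2. q=(18,8) nearest=1 d=12 new=(11,8) → add node 2 parent=1 cost=10
3. q=(2,3) nearest=0 d=1 new=(2,3) → add node 3 parent=0 cost=1
4. q=(15,2) nearest=2 d=6 new=(15,3) → add node 4 parent=2 cost=15
5. q=(19,2) nearest=4 d=4 new=(19,2) → add node 5 parent=4 cost=19
6. q=(10,1) nearest=4 d=5 new=(10,1) → add node 6 parent=4 cost=20
7. q=(26,8) nearest=5 d=7 new=(24,7) → add node 7 parent=5 cost=24
8. q=(16,11) nearest=2 d=5 new=(16,11) → add node 8 parent=2 cost=15; rewire 7→8 (23<24)
9. q=(26,8) nearest=7 d=2 new=(26,8) → add node 9 parent=7 cost=25

Parent of node 4: 2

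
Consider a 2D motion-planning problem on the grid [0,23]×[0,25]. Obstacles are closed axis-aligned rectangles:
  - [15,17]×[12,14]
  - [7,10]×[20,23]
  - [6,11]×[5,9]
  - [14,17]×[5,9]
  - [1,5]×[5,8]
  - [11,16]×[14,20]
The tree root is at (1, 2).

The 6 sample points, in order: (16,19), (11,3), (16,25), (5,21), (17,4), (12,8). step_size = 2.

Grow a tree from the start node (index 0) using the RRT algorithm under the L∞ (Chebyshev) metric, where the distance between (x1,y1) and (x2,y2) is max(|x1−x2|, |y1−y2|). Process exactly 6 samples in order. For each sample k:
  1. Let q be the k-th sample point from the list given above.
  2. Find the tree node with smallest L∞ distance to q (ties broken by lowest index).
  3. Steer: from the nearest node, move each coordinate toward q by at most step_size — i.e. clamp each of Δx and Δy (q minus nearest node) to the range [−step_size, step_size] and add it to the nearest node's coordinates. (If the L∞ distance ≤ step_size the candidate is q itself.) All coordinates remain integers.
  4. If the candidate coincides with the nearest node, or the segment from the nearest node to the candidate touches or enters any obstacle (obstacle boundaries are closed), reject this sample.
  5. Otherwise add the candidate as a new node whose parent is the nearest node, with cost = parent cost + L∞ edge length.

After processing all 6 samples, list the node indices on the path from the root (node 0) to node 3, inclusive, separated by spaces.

Path: 0 1 2 3

1. q=(16,19) nearest=0 d=17 new=(3,4) → add node 1 parent=0 cost=2
2. q=(11,3) nearest=1 d=8 new=(5,3) → add node 2 parent=1 cost=4
3. q=(16,25) nearest=1 d=21 new=(5,6) → blocked by [1,5]×[5,8], reject
4. q=(5,21) nearest=1 d=17 new=(5,6) → blocked by [1,5]×[5,8], reject
5. q=(17,4) nearest=2 d=12 new=(7,4) → add node 3 parent=2 cost=6
6. q=(12,8) nearest=3 d=5 new=(9,6) → blocked by [6,11]×[5,9], reject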